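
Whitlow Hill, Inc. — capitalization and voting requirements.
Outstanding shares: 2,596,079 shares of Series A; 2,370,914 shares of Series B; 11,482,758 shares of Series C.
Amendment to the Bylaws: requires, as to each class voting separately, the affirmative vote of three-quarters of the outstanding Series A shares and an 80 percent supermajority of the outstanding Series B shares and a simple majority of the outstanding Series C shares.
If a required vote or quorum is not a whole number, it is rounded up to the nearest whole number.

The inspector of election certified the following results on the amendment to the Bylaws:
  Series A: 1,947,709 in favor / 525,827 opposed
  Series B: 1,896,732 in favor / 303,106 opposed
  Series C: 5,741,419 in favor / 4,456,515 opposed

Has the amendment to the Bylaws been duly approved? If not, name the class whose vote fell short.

Series A: 3/4 of 2596079 = 1947059.25, rounded up to 1947060; 1,947,060 required, 1,947,709 in favor — approved.
Series B: 4/5 of 2370914 = 1896731.20, rounded up to 1896732; 1,896,732 required, 1,896,732 in favor — approved.
Series C: a majority of 11482758 is 5741380; 5,741,380 required, 5,741,419 in favor — approved.

Approved — every class gave the required vote.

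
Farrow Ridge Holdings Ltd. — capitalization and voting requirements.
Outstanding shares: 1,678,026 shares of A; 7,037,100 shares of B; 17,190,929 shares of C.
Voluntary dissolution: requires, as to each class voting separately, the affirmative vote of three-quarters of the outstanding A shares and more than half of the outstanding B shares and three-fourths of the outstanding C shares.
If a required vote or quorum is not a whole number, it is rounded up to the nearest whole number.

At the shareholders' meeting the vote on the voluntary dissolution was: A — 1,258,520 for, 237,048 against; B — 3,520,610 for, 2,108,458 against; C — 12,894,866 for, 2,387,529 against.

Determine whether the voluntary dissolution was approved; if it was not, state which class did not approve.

Approved — every class gave the required vote.

A: 3/4 of 1678026 = 1258519.50, rounded up to 1258520; 1,258,520 required, 1,258,520 in favor — approved.
B: a majority of 7037100 is 3518551; 3,518,551 required, 3,520,610 in favor — approved.
C: 3/4 of 17190929 = 12893196.75, rounded up to 12893197; 12,893,197 required, 12,894,866 in favor — approved.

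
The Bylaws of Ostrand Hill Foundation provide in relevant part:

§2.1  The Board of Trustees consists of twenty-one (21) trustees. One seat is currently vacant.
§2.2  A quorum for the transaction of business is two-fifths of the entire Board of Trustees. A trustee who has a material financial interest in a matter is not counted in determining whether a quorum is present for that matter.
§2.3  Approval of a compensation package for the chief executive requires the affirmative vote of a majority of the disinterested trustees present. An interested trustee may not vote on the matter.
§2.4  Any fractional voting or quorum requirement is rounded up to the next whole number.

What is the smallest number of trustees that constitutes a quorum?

2/5 of 21 = 8.40, rounded up to 9.

9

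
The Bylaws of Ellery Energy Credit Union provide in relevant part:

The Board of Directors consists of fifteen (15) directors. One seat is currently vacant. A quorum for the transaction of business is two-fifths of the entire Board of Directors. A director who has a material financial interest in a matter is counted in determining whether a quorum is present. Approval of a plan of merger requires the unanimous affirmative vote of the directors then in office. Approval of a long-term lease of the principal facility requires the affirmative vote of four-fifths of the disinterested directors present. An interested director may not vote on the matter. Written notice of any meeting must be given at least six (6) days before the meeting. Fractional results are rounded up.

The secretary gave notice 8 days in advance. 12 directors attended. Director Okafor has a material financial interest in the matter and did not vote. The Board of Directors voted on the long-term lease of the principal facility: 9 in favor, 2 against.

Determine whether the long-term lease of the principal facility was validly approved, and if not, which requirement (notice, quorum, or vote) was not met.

Valid — all requirements satisfied.

Notice: 8 days given; 6 required (8 ≥ 6). Satisfied.
Quorum: 12 present (interested directors count toward quorum); quorum is 6. Satisfied.
Vote: the long-term lease of the principal facility requires four-fifths of the disinterested directors present (12 − 1 = 11). 4/5 of 11 = 8.80, rounded up to 9, so 9 affirmative votes are needed; 9 voted in favor. Satisfied.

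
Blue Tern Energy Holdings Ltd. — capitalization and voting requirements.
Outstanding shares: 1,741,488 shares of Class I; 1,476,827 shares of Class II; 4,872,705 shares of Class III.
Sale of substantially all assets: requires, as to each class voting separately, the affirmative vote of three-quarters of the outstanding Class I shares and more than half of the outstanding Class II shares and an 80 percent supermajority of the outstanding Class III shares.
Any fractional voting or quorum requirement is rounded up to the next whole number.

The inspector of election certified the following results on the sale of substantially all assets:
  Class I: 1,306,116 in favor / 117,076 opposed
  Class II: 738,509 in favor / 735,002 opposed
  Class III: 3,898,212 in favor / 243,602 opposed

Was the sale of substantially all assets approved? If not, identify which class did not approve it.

Class I: 3/4 of 1741488 = 1306116; 1,306,116 required, 1,306,116 in favor — approved.
Class II: a majority of 1476827 is 738414; 738,414 required, 738,509 in favor — approved.
Class III: 4/5 of 4872705 = 3898164; 3,898,164 required, 3,898,212 in favor — approved.

Approved — every class gave the required vote.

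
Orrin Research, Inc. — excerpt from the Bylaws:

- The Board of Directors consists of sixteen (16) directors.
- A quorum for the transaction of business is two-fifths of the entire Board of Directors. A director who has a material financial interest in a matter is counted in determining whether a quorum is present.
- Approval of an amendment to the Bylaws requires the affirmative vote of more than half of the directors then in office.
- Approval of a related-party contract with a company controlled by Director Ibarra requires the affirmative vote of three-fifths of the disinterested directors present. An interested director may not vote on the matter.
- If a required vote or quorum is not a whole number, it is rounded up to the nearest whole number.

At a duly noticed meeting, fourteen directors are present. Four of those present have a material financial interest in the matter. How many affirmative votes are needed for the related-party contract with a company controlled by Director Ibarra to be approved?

The related-party contract with a company controlled by Director Ibarra requires three-fifths of the disinterested directors present (14 − 4 = 10).
3/5 of 10 = 6.

6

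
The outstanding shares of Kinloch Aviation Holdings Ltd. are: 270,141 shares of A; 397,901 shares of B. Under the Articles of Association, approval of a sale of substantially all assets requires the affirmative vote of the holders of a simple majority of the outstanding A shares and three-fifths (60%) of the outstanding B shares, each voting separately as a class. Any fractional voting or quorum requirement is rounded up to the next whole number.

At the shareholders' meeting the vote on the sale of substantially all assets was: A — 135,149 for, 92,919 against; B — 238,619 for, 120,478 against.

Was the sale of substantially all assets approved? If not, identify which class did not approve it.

Not approved — the B shares did not give the required vote.

A: a majority of 270141 is 135071; 135,071 required, 135,149 in favor — approved.
B: 3/5 of 397901 = 238740.60, rounded up to 238741; 238,741 required, 238,619 in favor — not approved.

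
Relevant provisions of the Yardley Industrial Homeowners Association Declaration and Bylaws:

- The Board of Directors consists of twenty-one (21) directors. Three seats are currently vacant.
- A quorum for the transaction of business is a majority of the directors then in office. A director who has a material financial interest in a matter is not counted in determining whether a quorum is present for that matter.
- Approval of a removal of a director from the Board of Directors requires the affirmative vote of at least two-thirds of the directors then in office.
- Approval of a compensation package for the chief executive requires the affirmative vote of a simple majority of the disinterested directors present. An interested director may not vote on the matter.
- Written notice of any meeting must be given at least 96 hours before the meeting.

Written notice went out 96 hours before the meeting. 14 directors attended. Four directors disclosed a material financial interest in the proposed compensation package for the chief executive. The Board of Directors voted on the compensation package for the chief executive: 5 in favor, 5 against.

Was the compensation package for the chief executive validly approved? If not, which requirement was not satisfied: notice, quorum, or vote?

Invalid — vote requirement not satisfied.

Notice: 96 hours given; 96 required (96 ≥ 96). Satisfied.
Quorum: 14 present, but the 4 interested directors do not count, leaving 10. Quorum is 10. Satisfied.
Vote: the compensation package for the chief executive requires a majority of the disinterested directors present (14 − 4 = 10). A majority of 10 is 6, so 6 affirmative votes are needed; 5 voted in favor. Not satisfied.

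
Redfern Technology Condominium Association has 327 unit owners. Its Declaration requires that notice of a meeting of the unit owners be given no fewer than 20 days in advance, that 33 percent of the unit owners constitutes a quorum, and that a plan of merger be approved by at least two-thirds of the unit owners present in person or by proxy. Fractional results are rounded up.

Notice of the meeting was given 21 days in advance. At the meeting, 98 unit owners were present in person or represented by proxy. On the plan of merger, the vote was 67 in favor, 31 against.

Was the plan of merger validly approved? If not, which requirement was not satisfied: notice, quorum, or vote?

Invalid — quorum requirement not satisfied.

Notice: 21 days given; 20 required. Satisfied.
Quorum: 33% of 327 = 107.91, rounded up to 108; 98 present. Not satisfied.
Vote: requires two-thirds of those present (98); 2/3 of 98 = 65.33, rounded up to 66, so 66 needed; 67 in favor. Satisfied.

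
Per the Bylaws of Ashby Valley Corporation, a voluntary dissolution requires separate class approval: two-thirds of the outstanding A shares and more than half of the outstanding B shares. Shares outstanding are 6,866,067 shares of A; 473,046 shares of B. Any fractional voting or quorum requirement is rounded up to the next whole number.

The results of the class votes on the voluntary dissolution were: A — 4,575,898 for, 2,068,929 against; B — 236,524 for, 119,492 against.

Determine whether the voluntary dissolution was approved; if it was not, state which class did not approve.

A: 2/3 of 6866067 = 4577378; 4,577,378 required, 4,575,898 in favor — not approved.
B: a majority of 473046 is 236524; 236,524 required, 236,524 in favor — approved.

Not approved — the A shares did not give the required vote.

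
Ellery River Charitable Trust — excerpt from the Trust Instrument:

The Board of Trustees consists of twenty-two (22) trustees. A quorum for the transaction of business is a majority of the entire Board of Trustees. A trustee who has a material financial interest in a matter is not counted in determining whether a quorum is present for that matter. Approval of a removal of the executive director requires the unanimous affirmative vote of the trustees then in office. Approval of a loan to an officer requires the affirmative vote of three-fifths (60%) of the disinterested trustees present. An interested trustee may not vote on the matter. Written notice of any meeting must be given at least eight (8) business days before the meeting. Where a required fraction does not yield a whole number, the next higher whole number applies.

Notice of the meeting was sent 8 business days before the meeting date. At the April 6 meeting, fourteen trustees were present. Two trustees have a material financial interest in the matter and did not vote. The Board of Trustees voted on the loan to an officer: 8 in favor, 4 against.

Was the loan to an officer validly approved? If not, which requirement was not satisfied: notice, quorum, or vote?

Notice: 8 business days given; 8 required (8 ≥ 8). Satisfied.
Quorum: 14 present, but the 2 interested trustees do not count, leaving 12. Quorum is 12. Satisfied.
Vote: the loan to an officer requires three-fifths of the disinterested trustees present (14 − 2 = 12). 3/5 of 12 = 7.20, rounded up to 8, so 8 affirmative votes are needed; 8 voted in favor. Satisfied.

Valid — all requirements satisfied.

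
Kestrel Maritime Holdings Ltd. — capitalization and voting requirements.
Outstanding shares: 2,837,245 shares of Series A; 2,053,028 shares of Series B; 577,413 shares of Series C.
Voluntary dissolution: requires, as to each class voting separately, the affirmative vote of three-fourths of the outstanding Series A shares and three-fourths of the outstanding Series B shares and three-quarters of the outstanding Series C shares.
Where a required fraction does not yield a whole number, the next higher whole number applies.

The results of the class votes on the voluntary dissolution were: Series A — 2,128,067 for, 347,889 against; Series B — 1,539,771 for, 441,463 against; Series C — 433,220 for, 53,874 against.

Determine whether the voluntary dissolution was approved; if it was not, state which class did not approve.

Series A: 3/4 of 2837245 = 2127933.75, rounded up to 2127934; 2,127,934 required, 2,128,067 in favor — approved.
Series B: 3/4 of 2053028 = 1539771; 1,539,771 required, 1,539,771 in favor — approved.
Series C: 3/4 of 577413 = 433059.75, rounded up to 433060; 433,060 required, 433,220 in favor — approved.

Approved — every class gave the required vote.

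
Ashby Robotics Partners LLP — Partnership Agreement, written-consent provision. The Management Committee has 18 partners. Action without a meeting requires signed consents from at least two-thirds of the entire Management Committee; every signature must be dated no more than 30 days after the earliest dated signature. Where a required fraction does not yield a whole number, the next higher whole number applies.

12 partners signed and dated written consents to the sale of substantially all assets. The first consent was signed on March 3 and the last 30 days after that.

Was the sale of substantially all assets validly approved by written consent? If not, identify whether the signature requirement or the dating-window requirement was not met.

Signatures required: at least two-thirds of 18 — 2/3 of 18 = 12, so 12 needed; 12 signed. Sufficient.
Dating window: the latest signature is 30 days after the earliest; the limit is 30 days. Within the window.

Effective — both the signature and dating-window requirements are satisfied.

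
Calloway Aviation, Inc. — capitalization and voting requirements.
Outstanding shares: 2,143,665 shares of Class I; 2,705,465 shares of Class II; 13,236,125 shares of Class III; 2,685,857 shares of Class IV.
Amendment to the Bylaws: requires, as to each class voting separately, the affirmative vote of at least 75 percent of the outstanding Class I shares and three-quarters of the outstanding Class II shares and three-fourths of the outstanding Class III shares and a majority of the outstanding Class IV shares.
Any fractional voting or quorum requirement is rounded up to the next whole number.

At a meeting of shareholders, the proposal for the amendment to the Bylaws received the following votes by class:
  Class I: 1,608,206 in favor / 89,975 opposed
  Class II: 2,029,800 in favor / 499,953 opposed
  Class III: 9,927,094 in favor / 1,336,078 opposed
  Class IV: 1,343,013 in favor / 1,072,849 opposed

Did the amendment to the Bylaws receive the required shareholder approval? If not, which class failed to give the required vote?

Approved — every class gave the required vote.

Class I: 3/4 of 2143665 = 1607748.75, rounded up to 1607749; 1,607,749 required, 1,608,206 in favor — approved.
Class II: 3/4 of 2705465 = 2029098.75, rounded up to 2029099; 2,029,099 required, 2,029,800 in favor — approved.
Class III: 3/4 of 13236125 = 9927093.75, rounded up to 9927094; 9,927,094 required, 9,927,094 in favor — approved.
Class IV: a majority of 2685857 is 1342929; 1,342,929 required, 1,343,013 in favor — approved.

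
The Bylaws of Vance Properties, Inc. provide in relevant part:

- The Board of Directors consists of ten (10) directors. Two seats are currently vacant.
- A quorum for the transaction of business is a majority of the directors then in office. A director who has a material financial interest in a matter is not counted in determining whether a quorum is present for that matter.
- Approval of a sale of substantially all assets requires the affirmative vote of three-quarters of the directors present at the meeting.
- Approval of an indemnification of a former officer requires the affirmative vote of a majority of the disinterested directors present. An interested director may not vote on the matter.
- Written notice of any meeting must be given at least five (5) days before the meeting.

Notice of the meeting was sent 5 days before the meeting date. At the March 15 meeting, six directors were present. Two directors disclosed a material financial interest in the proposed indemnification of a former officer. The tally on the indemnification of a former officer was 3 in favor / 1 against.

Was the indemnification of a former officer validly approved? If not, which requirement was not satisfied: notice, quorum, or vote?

Notice: 5 days given; 5 required (5 ≥ 5). Satisfied.
Quorum: 6 present, but the 2 interested directors do not count, leaving 4. Quorum is 5. Not satisfied.
Vote: the indemnification of a former officer requires a majority of the disinterested directors present (6 − 2 = 4). A majority of 4 is 3, so 3 affirmative votes are needed; 3 voted in favor. Satisfied. (Moot — without a quorum no business can be validly transacted.)

Invalid — quorum requirement not satisfied.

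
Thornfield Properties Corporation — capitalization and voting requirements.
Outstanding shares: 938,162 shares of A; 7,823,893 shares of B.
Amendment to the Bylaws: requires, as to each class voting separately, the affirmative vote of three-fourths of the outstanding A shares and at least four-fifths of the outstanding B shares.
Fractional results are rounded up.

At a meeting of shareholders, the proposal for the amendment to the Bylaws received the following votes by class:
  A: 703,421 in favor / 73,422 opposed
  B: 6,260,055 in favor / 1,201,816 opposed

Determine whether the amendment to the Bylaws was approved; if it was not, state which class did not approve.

Not approved — the A shares did not give the required vote.

A: 3/4 of 938162 = 703621.50, rounded up to 703622; 703,622 required, 703,421 in favor — not approved.
B: 4/5 of 7823893 = 6259114.40, rounded up to 6259115; 6,259,115 required, 6,260,055 in favor — approved.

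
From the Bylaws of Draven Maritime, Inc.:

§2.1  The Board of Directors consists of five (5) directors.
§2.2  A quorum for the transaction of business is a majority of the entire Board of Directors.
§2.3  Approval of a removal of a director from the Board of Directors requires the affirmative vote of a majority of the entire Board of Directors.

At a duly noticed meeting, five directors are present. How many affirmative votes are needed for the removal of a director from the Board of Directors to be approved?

The removal of a director from the Board of Directors requires a majority of the entire Board of Directors (5).
A majority of 5 is 3.

3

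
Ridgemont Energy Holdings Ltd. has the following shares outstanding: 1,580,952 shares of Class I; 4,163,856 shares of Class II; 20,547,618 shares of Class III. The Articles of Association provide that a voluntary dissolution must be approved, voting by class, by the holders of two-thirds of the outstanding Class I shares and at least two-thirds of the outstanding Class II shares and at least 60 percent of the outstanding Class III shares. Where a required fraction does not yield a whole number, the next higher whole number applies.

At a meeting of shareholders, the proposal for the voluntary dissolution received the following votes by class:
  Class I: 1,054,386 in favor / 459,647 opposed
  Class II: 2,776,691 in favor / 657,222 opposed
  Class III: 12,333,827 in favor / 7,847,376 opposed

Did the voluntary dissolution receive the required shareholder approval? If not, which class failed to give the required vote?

Approved — every class gave the required vote.

Class I: 2/3 of 1580952 = 1053968; 1,053,968 required, 1,054,386 in favor — approved.
Class II: 2/3 of 4163856 = 2775904; 2,775,904 required, 2,776,691 in favor — approved.
Class III: 3/5 of 20547618 = 12328570.80, rounded up to 12328571; 12,328,571 required, 12,333,827 in favor — approved.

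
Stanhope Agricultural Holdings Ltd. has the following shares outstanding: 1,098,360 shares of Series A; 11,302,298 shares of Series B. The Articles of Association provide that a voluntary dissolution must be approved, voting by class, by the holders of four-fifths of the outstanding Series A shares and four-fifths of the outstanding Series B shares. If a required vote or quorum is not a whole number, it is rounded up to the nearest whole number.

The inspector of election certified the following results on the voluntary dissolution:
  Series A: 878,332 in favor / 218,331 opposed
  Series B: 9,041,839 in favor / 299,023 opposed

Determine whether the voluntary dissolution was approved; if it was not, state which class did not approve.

Series A: 4/5 of 1098360 = 878688; 878,688 required, 878,332 in favor — not approved.
Series B: 4/5 of 11302298 = 9041838.40, rounded up to 9041839; 9,041,839 required, 9,041,839 in favor — approved.

Not approved — the Series A shares did not give the required vote.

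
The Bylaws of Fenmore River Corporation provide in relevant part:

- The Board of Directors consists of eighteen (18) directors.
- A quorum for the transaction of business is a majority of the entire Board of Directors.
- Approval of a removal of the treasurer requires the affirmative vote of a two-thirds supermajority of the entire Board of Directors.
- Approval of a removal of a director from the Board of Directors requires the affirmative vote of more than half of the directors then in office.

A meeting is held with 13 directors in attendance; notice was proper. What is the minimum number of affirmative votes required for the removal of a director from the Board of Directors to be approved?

10

The removal of a director from the Board of Directors requires a majority of the directors then in office (18).
A majority of 18 is 10.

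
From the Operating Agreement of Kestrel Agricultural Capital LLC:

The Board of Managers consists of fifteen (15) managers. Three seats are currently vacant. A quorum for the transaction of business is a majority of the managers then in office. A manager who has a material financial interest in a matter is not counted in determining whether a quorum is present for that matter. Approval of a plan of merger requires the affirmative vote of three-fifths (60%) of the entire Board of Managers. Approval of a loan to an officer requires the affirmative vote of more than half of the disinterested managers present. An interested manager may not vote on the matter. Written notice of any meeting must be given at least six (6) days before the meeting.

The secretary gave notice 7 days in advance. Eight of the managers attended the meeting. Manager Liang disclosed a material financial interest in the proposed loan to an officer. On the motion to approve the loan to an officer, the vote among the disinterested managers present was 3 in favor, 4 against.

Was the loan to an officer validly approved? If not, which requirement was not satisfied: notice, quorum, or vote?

Invalid — vote requirement not satisfied.

Notice: 7 days given; 6 required (7 ≥ 6). Satisfied.
Quorum: 8 present, but the 1 interested manager does not count, leaving 7. Quorum is 7. Satisfied.
Vote: the loan to an officer requires a majority of the disinterested managers present (8 − 1 = 7). A majority of 7 is 4, so 4 affirmative votes are needed; 3 voted in favor. Not satisfied.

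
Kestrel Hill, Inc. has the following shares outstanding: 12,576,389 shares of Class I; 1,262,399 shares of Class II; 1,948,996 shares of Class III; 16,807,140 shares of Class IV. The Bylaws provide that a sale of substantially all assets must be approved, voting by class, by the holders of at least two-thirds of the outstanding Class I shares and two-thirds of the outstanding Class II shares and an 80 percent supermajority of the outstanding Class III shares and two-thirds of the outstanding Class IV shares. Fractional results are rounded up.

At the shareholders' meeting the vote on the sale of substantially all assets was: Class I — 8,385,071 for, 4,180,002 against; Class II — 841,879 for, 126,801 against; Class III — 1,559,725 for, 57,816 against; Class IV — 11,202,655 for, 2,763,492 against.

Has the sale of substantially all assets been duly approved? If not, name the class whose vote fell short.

Class I: 2/3 of 12576389 = 8384259.33, rounded up to 8384260; 8,384,260 required, 8,385,071 in favor — approved.
Class II: 2/3 of 1262399 = 841599.33, rounded up to 841600; 841,600 required, 841,879 in favor — approved.
Class III: 4/5 of 1948996 = 1559196.80, rounded up to 1559197; 1,559,197 required, 1,559,725 in favor — approved.
Class IV: 2/3 of 16807140 = 11204760; 11,204,760 required, 11,202,655 in favor — not approved.

Not approved — the Class IV shares did not give the required vote.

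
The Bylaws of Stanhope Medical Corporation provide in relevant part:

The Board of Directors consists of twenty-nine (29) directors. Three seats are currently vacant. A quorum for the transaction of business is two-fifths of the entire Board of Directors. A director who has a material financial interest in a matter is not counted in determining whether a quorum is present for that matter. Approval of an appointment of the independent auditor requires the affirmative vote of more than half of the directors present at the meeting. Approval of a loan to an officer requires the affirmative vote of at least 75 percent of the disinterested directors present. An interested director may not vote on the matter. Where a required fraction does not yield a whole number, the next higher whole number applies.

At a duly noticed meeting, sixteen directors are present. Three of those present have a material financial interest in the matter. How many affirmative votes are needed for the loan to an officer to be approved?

The loan to an officer requires three-fourths of the disinterested directors present (16 − 3 = 13).
3/4 of 13 = 9.75, rounded up to 10.

10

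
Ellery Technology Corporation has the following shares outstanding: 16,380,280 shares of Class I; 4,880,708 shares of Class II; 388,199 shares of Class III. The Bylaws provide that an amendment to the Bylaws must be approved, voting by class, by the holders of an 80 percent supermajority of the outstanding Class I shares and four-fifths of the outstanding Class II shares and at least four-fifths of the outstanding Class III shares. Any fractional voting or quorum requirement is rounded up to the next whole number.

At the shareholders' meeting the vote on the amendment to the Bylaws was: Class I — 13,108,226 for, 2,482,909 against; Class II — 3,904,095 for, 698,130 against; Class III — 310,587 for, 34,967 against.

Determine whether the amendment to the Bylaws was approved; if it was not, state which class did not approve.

Not approved — the Class II shares did not give the required vote.

Class I: 4/5 of 16380280 = 13104224; 13,104,224 required, 13,108,226 in favor — approved.
Class II: 4/5 of 4880708 = 3904566.40, rounded up to 3904567; 3,904,567 required, 3,904,095 in favor — not approved.
Class III: 4/5 of 388199 = 310559.20, rounded up to 310560; 310,560 required, 310,587 in favor — approved.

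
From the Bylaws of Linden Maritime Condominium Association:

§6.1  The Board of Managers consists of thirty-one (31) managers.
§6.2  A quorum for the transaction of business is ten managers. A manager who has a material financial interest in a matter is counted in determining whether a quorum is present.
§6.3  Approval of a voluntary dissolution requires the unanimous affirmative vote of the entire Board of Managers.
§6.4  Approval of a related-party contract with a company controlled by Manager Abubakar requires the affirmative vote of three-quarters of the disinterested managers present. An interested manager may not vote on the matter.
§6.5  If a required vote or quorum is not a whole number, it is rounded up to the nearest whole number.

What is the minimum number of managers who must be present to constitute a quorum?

The quorum is fixed at 10.

10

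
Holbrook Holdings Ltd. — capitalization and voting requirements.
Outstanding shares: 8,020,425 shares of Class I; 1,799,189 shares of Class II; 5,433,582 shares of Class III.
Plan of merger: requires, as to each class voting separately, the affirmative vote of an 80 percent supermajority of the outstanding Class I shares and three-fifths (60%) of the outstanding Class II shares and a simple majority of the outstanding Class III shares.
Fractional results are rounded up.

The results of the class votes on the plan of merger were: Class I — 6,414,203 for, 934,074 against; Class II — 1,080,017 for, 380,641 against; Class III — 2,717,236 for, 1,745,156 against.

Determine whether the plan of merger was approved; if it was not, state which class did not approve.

Class I: 4/5 of 8020425 = 6416340; 6,416,340 required, 6,414,203 in favor — not approved.
Class II: 3/5 of 1799189 = 1079513.40, rounded up to 1079514; 1,079,514 required, 1,080,017 in favor — approved.
Class III: a majority of 5433582 is 2716792; 2,716,792 required, 2,717,236 in favor — approved.

Not approved — the Class I shares did not give the required vote.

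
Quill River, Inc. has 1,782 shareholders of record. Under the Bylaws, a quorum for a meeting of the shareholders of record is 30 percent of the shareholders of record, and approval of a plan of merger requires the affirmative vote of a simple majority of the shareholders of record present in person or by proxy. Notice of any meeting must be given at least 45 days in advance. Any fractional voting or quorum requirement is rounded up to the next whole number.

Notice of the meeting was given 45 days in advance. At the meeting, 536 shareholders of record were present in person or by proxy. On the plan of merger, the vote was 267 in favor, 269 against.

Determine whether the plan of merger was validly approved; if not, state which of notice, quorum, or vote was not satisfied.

Invalid — vote requirement not satisfied.

Notice: 45 days given; 45 required. Satisfied.
Quorum: 30% of 1,782 = 534.60, rounded up to 535; 536 present. Satisfied.
Vote: requires a majority of those present (536); a majority of 536 is 269, so 269 needed; 267 in favor. Not satisfied.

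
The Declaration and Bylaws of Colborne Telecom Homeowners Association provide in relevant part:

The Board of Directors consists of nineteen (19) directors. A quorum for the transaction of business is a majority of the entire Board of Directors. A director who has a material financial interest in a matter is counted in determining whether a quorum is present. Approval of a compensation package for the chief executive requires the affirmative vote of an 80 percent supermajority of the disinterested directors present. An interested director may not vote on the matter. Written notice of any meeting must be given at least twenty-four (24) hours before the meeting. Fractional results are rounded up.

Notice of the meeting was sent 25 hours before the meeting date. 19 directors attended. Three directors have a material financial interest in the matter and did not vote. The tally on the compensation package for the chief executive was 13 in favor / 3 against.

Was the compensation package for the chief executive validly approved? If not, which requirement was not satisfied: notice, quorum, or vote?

Notice: 25 hours given; 24 required (25 ≥ 24). Satisfied.
Quorum: 19 present (interested directors count toward quorum); quorum is 10. Satisfied.
Vote: the compensation package for the chief executive requires four-fifths of the disinterested directors present (19 − 3 = 16). 4/5 of 16 = 12.80, rounded up to 13, so 13 affirmative votes are needed; 13 voted in favor. Satisfied.

Valid — all requirements satisfied.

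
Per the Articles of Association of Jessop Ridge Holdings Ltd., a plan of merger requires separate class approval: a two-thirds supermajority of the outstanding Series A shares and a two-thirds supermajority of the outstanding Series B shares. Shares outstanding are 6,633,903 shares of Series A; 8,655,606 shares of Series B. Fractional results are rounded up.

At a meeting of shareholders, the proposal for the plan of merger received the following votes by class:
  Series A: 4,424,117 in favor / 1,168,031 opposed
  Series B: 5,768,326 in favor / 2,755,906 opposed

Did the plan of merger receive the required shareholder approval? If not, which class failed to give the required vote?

Series A: 2/3 of 6633903 = 4422602; 4,422,602 required, 4,424,117 in favor — approved.
Series B: 2/3 of 8655606 = 5770404; 5,770,404 required, 5,768,326 in favor — not approved.

Not approved — the Series B shares did not give the required vote.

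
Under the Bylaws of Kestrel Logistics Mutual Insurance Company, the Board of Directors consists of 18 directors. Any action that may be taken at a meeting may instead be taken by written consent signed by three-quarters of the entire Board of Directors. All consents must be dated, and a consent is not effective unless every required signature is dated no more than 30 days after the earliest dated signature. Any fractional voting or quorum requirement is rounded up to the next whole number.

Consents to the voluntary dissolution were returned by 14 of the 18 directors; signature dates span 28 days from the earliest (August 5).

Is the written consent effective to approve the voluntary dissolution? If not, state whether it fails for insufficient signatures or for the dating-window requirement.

Effective — both the signature and dating-window requirements are satisfied.

Signatures required: three-quarters of 18 — 3/4 of 18 = 13.50, rounded up to 14, so 14 needed; 14 signed. Sufficient.
Dating window: the latest signature is 28 days after the earliest; the limit is 30 days. Within the window.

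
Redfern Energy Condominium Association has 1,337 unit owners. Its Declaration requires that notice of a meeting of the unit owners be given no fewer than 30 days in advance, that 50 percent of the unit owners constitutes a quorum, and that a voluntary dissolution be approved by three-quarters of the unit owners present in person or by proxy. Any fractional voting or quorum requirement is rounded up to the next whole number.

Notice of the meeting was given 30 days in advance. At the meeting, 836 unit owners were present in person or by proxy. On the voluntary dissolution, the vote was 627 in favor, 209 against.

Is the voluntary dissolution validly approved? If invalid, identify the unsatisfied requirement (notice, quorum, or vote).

Notice: 30 days given; 30 required. Satisfied.
Quorum: 50% of 1,337 = 668.50, rounded up to 669; 836 present. Satisfied.
Vote: requires three-fourths of those present (836); 3/4 of 836 = 627, so 627 needed; 627 in favor. Satisfied.

Valid — all requirements satisfied.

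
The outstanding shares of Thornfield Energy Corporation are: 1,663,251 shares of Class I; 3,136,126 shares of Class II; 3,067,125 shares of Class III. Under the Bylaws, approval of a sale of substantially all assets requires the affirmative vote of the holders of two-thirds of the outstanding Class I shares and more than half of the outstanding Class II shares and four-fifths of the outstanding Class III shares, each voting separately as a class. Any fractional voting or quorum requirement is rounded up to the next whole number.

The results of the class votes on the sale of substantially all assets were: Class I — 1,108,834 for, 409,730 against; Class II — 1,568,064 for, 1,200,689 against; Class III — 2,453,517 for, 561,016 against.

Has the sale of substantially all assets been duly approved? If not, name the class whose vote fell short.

Not approved — the Class III shares did not give the required vote.

Class I: 2/3 of 1663251 = 1108834; 1,108,834 required, 1,108,834 in favor — approved.
Class II: a majority of 3136126 is 1568064; 1,568,064 required, 1,568,064 in favor — approved.
Class III: 4/5 of 3067125 = 2453700; 2,453,700 required, 2,453,517 in favor — not approved.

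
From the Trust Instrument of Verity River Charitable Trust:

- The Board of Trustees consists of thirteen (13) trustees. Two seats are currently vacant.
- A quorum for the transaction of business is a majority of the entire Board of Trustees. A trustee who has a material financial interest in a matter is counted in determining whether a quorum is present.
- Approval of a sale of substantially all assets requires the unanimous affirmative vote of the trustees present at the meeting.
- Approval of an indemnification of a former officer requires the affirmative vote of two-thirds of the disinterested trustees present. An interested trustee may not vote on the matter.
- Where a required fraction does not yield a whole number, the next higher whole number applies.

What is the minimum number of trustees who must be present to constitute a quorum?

A majority of 13 is 7.

7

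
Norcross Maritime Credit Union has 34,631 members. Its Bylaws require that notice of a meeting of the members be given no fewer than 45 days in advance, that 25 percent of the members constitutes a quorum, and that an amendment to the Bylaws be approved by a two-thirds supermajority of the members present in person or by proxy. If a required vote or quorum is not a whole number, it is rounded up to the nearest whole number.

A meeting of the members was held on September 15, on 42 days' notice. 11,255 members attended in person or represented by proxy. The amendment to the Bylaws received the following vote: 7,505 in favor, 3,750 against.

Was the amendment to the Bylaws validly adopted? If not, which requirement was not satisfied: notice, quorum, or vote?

Invalid — notice requirement not satisfied.

Notice: 42 days given; 45 required. Not satisfied.
Quorum: 25% of 34,631 = 8,657.75, rounded up to 8,658; 11,255 present. Satisfied.
Vote: requires two-thirds of those present (11,255); 2/3 of 11255 = 7503.33, rounded up to 7504, so 7,504 needed; 7,505 in favor. Satisfied.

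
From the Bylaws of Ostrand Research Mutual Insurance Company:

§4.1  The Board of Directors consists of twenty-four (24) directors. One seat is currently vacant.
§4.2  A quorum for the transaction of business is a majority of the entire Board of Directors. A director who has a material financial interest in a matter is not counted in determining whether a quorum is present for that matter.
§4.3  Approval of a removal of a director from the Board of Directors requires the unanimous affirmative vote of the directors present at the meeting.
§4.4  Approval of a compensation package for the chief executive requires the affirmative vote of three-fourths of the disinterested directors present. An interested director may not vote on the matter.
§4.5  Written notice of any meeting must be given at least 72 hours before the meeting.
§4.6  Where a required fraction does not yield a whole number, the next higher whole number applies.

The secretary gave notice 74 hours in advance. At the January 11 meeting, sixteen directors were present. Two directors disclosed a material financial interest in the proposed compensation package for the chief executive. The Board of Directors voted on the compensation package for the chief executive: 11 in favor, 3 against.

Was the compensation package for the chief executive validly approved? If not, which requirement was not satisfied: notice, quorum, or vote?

Notice: 74 hours given; 72 required (74 ≥ 72). Satisfied.
Quorum: 16 present, but the 2 interested directors do not count, leaving 14. Quorum is 13. Satisfied.
Vote: the compensation package for the chief executive requires three-fourths of the disinterested directors present (16 − 2 = 14). 3/4 of 14 = 10.50, rounded up to 11, so 11 affirmative votes are needed; 11 voted in favor. Satisfied.

Valid — all requirements satisfied.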